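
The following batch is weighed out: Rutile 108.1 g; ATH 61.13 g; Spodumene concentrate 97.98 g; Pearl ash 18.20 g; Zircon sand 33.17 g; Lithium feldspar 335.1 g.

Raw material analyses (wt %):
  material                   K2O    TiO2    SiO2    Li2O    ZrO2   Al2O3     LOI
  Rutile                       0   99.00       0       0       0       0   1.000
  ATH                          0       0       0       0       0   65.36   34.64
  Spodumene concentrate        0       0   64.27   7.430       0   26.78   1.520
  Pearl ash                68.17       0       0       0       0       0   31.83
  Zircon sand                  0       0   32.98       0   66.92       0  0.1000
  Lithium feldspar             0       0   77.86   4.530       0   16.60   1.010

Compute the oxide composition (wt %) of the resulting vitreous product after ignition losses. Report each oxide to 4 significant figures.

Mid-chain values are displayed rounded off to 4 significant digits between the steps — the whole derivation carries exact precision in all steps — every reported figure takes a single rounding. The derived quantities are computed using the weight values for 620.7 g of glass at full precision (the yield, the six compositions, ignition loss, totals, net glass mass), exactly as printed in the problem or answer text.
Oxide masses out of the charge:
  K2O: 18.20·0.6817 = 12.41 g
  TiO2: 108.1·0.9900 = 107.0 g
  SiO2: 97.98·0.6427 + 33.17·0.3298 + 335.1·0.7786 = 334.8 g
  Li2O: 97.98·0.07430 + 335.1·0.04530 = 22.46 g
  ZrO2: 33.17·0.6692 = 22.20 g
  Al2O3: 61.13·0.6536 + 97.98·0.2678 + 335.1·0.1660 = 121.8 g
LOI: 108.1·0.01000 + 61.13·0.3464 + 97.98·0.01520 + 18.20·0.3183 + 33.17·0.001000 + 335.1·0.01010 = 32.96 g
Resulting glass, batch − LOI: 653.7 − 32.96 = 620.7 g (the oxide masses sum to this)
oxide / glass × 100 gives the wt %

Glass mass = 620.7 g (batch 653.7 − LOI 32.96).
Composition: K2O 1.999%, TiO2 17.24%, SiO2 53.94%, Li2O 3.618%, ZrO2 3.576%, Al2O3 19.63%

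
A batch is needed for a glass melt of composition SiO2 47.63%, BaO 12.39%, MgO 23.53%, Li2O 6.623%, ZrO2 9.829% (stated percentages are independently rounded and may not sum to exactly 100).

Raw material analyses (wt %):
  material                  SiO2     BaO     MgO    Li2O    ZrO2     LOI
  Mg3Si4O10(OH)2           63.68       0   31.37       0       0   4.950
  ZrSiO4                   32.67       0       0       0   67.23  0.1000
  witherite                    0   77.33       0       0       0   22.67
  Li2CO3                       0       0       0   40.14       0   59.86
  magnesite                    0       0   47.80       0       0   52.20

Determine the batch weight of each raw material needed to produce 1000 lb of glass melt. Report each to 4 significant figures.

All internal work carries exact precision through every step — values along the way are shown (rounded to 4 significant figures) between the steps — exactly one rounding is applied to every reported result. All derived quantities (glass mass, five oxide percentages, the yield, the totals, LOI) are re-derived using the weight values at 1000 lb of glass in full float precision, exactly as shown in the question or the answer.
Oxide-by-oxide targets in 1000 lb glass melt:
  SiO2: 47.63% × 1000 = 476.3 lb
  BaO: 12.39% × 1000 = 123.9 lb
  MgO: 23.53% × 1000 = 235.3 lb
  Li2O: 6.623% × 1000 = 66.23 lb
  ZrO2: 9.829% × 1000 = 98.29 lb
Mass-balance tally per oxide working from each reported weight, versus the basis set out (target by target, the sums agree inside rounding margins):
  SiO2: 673.0·0.6368 + 146.2·0.3267 = 476.3 lb (target 476.3 lb)
  BaO: 160.2·0.7733 = 123.9 lb (target 123.9 lb)
  MgO: 673.0·0.3137 + 50.62·0.4780 = 235.3 lb (target 235.3 lb)
  Li2O: 165.0·0.4014 = 66.23 lb (target 66.23 lb)
  ZrO2: 146.2·0.6723 = 98.29 lb (target 98.29 lb)
Glass-mass sanity pass: net batch after ignition = 1000 lb (per-oxide target masses sum to 1000 lb; the stated basis being 1000 lb — deltas are rounding alone).
Summing the batch: Σ batch = 1195 lb; loss to ignition Σ batch·LOI = 195.0 lb; the yield ratio, glass ÷ batch: 83.68%.

Batch per 1000 lb glass melt:
  Mg3Si4O10(OH)2: 673.0 lb
  ZrSiO4: 146.2 lb
  witherite: 160.2 lb
  Li2CO3: 165.0 lb
  magnesite: 50.62 lb
Total batch = 1195 lb; LOI loss = 195.0 lb; yield = 83.68%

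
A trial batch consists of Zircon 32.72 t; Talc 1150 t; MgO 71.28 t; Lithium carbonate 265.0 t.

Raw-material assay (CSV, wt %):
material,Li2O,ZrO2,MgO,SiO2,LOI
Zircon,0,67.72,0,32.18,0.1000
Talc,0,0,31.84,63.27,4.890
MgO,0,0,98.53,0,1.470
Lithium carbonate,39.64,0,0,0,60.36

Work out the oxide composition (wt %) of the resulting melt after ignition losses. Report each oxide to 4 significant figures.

Glass mass = 1302 t (batch 1519 − LOI 217.3).
Composition: Li2O 8.070%, ZrO2 1.702%, MgO 33.52%, SiO2 56.70%

All internal work maintains full precision end to end — working values are displayed, rounded to four significant figures, within the worked lines. Every reported number is rounded only once. Derived quantities (LOI, net glass mass, the yield, the four compositions, totals) are carried at exact precision from the batch weights for 1302 t of glass exactly as shown in either problem or answer.
Oxide-by-oxide delivered mass:
  Li2O: 265.0·0.3964 = 105.0 t
  ZrO2: 32.72·0.6772 = 22.16 t
  MgO: 1150·0.3184 + 71.28·0.9853 = 436.4 t
  SiO2: 32.72·0.3218 + 1150·0.6327 = 738.1 t
LOI: 32.72·0.001000 + 1150·0.04890 + 71.28·0.01470 + 265.0·0.6036 = 217.3 t
batch − LOI leaves glass = 1519 − 217.3 = 1302 t (= Σ oxide masses)
oxide / glass × 100 gives the wt %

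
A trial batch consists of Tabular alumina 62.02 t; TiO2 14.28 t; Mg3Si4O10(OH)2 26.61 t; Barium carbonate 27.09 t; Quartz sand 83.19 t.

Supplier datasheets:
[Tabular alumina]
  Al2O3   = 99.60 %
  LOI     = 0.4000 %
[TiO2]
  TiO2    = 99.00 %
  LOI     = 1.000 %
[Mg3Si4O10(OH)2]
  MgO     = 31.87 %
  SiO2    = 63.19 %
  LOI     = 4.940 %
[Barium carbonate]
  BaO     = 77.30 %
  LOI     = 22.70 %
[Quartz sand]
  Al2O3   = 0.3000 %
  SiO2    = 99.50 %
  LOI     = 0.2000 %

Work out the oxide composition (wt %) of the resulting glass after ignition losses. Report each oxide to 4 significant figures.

Glass mass = 205.2 t (batch 213.2 − LOI 8.021).
Composition: MgO 4.133%, BaO 10.21%, Al2O3 30.23%, TiO2 6.891%, SiO2 48.54%

Full float precision is held throughout. Intermediates are shown, rounded to 4 significant figures, when written out. Every reported number undergoes a single rounding — all derived quantities are computed starting from the weights for 205.2 t of glass at exact precision (five oxide percentages, LOI, the yield, glass mass, the totals), exactly as printed in the problem or answer text.
Oxide-by-oxide delivered mass:
  MgO: 26.61·0.3187 = 8.481 t
  BaO: 27.09·0.7730 = 20.94 t
  Al2O3: 62.02·0.9960 + 83.19·0.003000 = 62.02 t
  TiO2: 14.28·0.9900 = 14.14 t
  SiO2: 26.61·0.6319 + 83.19·0.9950 = 99.59 t
LOI: 62.02·0.004000 + 14.28·0.01000 + 26.61·0.04940 + 27.09·0.2270 + 83.19·0.002000 = 8.021 t
batch − LOI leaves glass = 213.2 − 8.021 = 205.2 t (matching Σ of the oxides)
wt %: oxide over glass, times 100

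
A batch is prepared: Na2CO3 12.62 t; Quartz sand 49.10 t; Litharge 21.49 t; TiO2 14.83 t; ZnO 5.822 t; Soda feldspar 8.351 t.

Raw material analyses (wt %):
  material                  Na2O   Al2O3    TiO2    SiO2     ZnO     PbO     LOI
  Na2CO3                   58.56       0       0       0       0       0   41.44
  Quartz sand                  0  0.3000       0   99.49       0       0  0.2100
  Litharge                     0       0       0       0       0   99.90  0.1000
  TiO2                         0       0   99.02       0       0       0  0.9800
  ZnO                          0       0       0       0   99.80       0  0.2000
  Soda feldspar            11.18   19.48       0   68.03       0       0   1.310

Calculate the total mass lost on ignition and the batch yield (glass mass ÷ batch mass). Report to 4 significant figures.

LOI loss = 5.621 t; glass = 106.6 t; yield = 94.99%

In-progress results are printed (rounded to four significant figures) across the worked steps — every computation maintains exact precision from first step to last. Every reported figure carries a single rounding — all derived quantities (the yield, ignition loss, the six compositions, net glass mass, totals) are re-derived from the batch weights per 106.6 t of glass in full precision, precisely as stated by the question or the answer.
Ignition loss by material:
  Na2CO3: 12.62 × 0.4144 = 5.230 t
  Quartz sand: 49.10 × 0.002100 = 0.1031 t
  Litharge: 21.49 × 0.001000 = 0.02149 t
  TiO2: 14.83 × 0.009800 = 0.1453 t
  ZnO: 5.822 × 0.002000 = 0.01164 t
  Soda feldspar: 8.351 × 0.01310 = 0.1094 t
Total LOI = 5.621 t
Glass = batch − LOI = 112.2 − 5.621 = 106.6 t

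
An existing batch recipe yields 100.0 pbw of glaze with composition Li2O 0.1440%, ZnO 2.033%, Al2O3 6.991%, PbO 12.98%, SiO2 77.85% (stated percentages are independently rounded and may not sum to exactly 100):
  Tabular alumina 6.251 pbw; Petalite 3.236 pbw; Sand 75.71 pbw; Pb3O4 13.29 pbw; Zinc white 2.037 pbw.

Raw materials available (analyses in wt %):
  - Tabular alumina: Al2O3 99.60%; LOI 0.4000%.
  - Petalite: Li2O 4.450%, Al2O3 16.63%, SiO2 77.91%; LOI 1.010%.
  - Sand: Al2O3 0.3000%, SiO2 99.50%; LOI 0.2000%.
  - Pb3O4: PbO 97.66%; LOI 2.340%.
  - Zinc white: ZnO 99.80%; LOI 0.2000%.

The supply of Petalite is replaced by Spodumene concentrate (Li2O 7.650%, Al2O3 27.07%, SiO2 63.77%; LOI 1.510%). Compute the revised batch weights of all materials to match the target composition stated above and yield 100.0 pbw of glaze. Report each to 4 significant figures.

Revised batch per 100.0 pbw glaze:
  Tabular alumina: 6.275 pbw
  Spodumene concentrate: 1.882 pbw
  Sand: 77.03 pbw
  Pb3O4: 13.29 pbw
  Zinc white: 2.037 pbw
Total batch = 100.5 pbw; LOI loss = 0.5226 pbw

In-progress results are shown, with 4-significant-digit rounding, alongside each step; all internal work keeps full precision through the solve; a single rounding yields every reported number; derived quantities, which include the totals, the five compositions, yield, LOI, net glass mass, are recomputed at full precision, exactly as shown in the question or the answer, using the weight values on 100.0 pbw of glass.
Oxide mass targets, per 100.0 pbw glaze:
  Li2O: 0.1440% × 100.0 = 0.1440 pbw
  ZnO: 2.033% × 100.0 = 2.033 pbw
  Al2O3: 6.991% × 100.0 = 6.991 pbw
  PbO: 12.98% × 100.0 = 12.98 pbw
  SiO2: 77.85% × 100.0 = 77.85 pbw
Balance tally, oxide-wise, on the weights just shown, on the stated basis (every target is met by its sum inside rounding margins):
  Li2O: 1.882·0.07650 = 0.1440 pbw (target 0.1440 pbw)
  ZnO: 2.037·0.9980 = 2.033 pbw (target 2.033 pbw)
  Al2O3: 6.275·0.9960 + 1.882·0.2707 + 77.03·0.003000 = 6.990 pbw (target 6.991 pbw)
  PbO: 13.29·0.9766 = 12.98 pbw (target 12.98 pbw)
  SiO2: 1.882·0.6377 + 77.03·0.9950 = 77.85 pbw (target 77.85 pbw)
Glass-mass sanity pass: whole batch net of LOI = 99.99 pbw (summing oxide targets gives 100.0 pbw; versus the stated basis of 100.0 pbw — any gap is answer rounding).
Summing the batch: Σ batch = 100.5 pbw; loss to ignition Σ batch·LOI = 0.5226 pbw; the yield ratio, glass ÷ batch: 99.48%.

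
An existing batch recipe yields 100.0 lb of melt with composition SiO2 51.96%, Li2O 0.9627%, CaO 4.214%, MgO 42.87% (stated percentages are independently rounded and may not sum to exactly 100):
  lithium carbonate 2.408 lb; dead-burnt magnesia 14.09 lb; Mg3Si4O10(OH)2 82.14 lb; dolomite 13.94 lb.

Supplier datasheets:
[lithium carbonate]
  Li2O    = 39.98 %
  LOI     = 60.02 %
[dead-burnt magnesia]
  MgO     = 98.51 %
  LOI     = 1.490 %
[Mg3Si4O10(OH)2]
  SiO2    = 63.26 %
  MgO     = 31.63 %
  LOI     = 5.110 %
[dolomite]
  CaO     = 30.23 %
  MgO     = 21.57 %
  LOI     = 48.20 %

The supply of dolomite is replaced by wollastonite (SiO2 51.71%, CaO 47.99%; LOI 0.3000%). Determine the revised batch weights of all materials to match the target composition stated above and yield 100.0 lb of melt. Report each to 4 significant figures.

Revised batch per 100.0 lb melt:
  lithium carbonate: 2.408 lb
  dead-burnt magnesia: 19.45 lb
  Mg3Si4O10(OH)2: 74.96 lb
  wollastonite: 8.781 lb
Total batch = 105.6 lb; LOI loss = 5.592 lb

Working values are displayed, rounded to four significant digits, across the worked steps. The whole derivation runs at full precision in all steps — a single rounding finalizes every reported result. Derived quantities (totals, yield, glass mass, ignition loss, four oxide percentages) are carried starting from the weights for 100.0 lb of glass in full float precision precisely as stated by the question or the answer.
Target masses of each oxide per 100.0 lb melt:
  SiO2: 51.96% × 100.0 = 51.96 lb
  Li2O: 0.9627% × 100.0 = 0.9627 lb
  CaO: 4.214% × 100.0 = 4.214 lb
  MgO: 42.87% × 100.0 = 42.87 lb
Mass-balance tally per oxide given the weights on record, on the stated basis (sum by sum, the targets are met net of answer rounding effects):
  SiO2: 74.96·0.6326 + 8.781·0.5171 = 51.96 lb (target 51.96 lb)
  Li2O: 2.408·0.3998 = 0.9627 lb (target 0.9627 lb)
  CaO: 8.781·0.4799 = 4.214 lb (target 4.214 lb)
  MgO: 19.45·0.9851 + 74.96·0.3163 = 42.87 lb (target 42.87 lb)
Glass-mass bookkeeping: total charge less LOI = 100.0 lb (per-oxide target masses sum to 100.0 lb; stated basis 100.0 lb — rounding explains the deltas).
Whole-batch sum: Σ batch = 105.6 lb; LOI removed, Σ of batch·LOI: 5.592 lb; yield: glass divided by total = 94.70%.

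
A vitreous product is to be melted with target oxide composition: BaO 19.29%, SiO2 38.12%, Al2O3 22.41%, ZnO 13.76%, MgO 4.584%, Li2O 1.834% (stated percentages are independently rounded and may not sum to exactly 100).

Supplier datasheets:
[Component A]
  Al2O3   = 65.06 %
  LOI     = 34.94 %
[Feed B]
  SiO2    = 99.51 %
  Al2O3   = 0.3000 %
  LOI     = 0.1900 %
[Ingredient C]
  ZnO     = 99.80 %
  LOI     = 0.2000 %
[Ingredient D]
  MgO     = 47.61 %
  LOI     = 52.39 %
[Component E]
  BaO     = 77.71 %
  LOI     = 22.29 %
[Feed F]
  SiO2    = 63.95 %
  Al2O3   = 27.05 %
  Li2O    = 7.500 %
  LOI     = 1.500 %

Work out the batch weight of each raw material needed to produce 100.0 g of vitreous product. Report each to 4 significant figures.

Batch per 100.0 g vitreous product:
  Component A: 24.17 g
  Feed B: 22.59 g
  Ingredient C: 13.79 g
  Ingredient D: 9.628 g
  Component E: 24.82 g
  Feed F: 24.45 g
Total batch = 119.4 g; LOI loss = 19.46 g; yield = 83.71%

Working values are printed, with 4-significant-figure rounding, between the steps — the whole derivation runs at full precision throughout — every reported figure takes just one rounding. All derived quantities are carried using the weight values per 100.0 g of glass at full float precision (net glass mass, totals, LOI, yield, six oxide percentages), as quoted within either problem or answer.
The oxide mass targets at 100.0 g vitreous product:
  BaO: 19.29% × 100.0 = 19.29 g
  SiO2: 38.12% × 100.0 = 38.12 g
  Al2O3: 22.41% × 100.0 = 22.41 g
  ZnO: 13.76% × 100.0 = 13.76 g
  MgO: 4.584% × 100.0 = 4.584 g
  Li2O: 1.834% × 100.0 = 1.834 g
Mass-balance tally per oxide per the reported batch figures, under the basis named above (target by target, the sums agree up to rounding of the answer):
  BaO: 24.82·0.7771 = 19.29 g (target 19.29 g)
  SiO2: 22.59·0.9951 + 24.45·0.6395 = 38.12 g (target 38.12 g)
  Al2O3: 24.17·0.6506 + 22.59·0.003000 + 24.45·0.2705 = 22.41 g (target 22.41 g)
  ZnO: 13.79·0.9980 = 13.76 g (target 13.76 g)
  MgO: 9.628·0.4761 = 4.584 g (target 4.584 g)
  Li2O: 24.45·0.07500 = 1.834 g (target 1.834 g)
Glass mass check: whole batch net of LOI = 99.99 g (oxide target masses add up to 100.0 g; with the basis standing at 100.0 g — gaps are rounding artifacts).
Batch grand total — Σ batch = 119.4 g; Σ batch·LOI gives LOI loss = 19.46 g; yield: glass divided by total = 83.71%.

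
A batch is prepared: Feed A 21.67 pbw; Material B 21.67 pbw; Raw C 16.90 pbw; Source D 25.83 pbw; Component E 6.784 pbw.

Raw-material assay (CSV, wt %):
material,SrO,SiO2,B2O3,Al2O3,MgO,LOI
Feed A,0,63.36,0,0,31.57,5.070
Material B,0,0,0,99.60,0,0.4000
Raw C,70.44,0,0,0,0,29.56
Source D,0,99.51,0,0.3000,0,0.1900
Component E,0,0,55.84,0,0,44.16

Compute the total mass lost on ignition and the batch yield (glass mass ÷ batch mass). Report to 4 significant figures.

LOI loss = 9.226 pbw; glass = 83.63 pbw; yield = 90.06%

All internal work carries full precision at all times. Mid-chain values appear, rounded to four significant digits, when written out; every reported number is rounded exactly once; derived quantities are computed from the batch weights for 83.63 pbw of glass in full precision (the five compositions, ignition loss, net glass mass, the totals, yield), as set out in the problem or answer text.
Loss on ignition, line by line:
  Feed A: 21.67 × 0.05070 = 1.099 pbw
  Material B: 21.67 × 0.004000 = 0.08668 pbw
  Raw C: 16.90 × 0.2956 = 4.996 pbw
  Source D: 25.83 × 0.001900 = 0.04908 pbw
  Component E: 6.784 × 0.4416 = 2.996 pbw
Total LOI = 9.226 pbw
Glass = batch − LOI = 92.85 − 9.226 = 83.63 pbw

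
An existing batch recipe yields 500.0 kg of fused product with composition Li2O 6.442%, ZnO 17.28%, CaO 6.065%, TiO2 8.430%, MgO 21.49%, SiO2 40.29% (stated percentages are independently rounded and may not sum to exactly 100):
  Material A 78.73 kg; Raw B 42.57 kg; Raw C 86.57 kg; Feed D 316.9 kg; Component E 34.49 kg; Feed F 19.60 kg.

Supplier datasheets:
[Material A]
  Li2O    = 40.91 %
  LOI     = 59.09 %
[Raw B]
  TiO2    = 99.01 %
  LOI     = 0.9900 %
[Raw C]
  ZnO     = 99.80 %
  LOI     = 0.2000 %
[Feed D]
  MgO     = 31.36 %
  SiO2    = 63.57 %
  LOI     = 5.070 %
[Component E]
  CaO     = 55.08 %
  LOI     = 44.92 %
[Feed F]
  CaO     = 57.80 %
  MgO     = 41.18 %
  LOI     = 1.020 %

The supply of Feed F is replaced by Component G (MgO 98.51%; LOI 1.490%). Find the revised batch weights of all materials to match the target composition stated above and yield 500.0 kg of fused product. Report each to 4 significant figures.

All internal work runs at exact precision from first step to last; the intermediate values are displayed rounded to four significant digits as written; a single rounding produces every reported value; derived quantities (yield, six oxide percentages, net glass mass, the totals, ignition loss) are carried from the weighed amounts on 500.0 kg of glass in exact precision, as given in the question or the answer.
Target oxide masses per 500.0 kg fused product:
  Li2O: 6.442% × 500.0 = 32.21 kg
  ZnO: 17.28% × 500.0 = 86.40 kg
  CaO: 6.065% × 500.0 = 30.32 kg
  TiO2: 8.430% × 500.0 = 42.15 kg
  MgO: 21.49% × 500.0 = 107.4 kg
  SiO2: 40.29% × 500.0 = 201.4 kg
Oxide-by-oxide audit from the weights as reported, under the basis named above (oxide sums agree with the targets once rounding is allowed for):
  Li2O: 78.73·0.4091 = 32.21 kg (target 32.21 kg)
  ZnO: 86.57·0.9980 = 86.40 kg (target 86.40 kg)
  CaO: 55.06·0.5508 = 30.33 kg (target 30.32 kg)
  TiO2: 42.57·0.9901 = 42.15 kg (target 42.15 kg)
  MgO: 316.9·0.3136 + 8.194·0.9851 = 107.5 kg (target 107.4 kg)
  SiO2: 316.9·0.6357 = 201.5 kg (target 201.4 kg)
Auditing the glass mass value: total batch − LOI = 500.0 kg (the Σ of target masses is 500.0 kg; the stated basis being 500.0 kg — a pure rounding effect).
Whole-batch sum: Σ batch = 588.0 kg; ignition loss, Σ(batch × LOI) = 88.04 kg; glass ÷ batch gives a yield of 85.03%.

Revised batch per 500.0 kg fused product:
  Material A: 78.73 kg
  Raw B: 42.57 kg
  Raw C: 86.57 kg
  Feed D: 316.9 kg
  Component E: 55.06 kg
  Component G: 8.194 kg
Total batch = 588.0 kg; LOI loss = 88.04 kg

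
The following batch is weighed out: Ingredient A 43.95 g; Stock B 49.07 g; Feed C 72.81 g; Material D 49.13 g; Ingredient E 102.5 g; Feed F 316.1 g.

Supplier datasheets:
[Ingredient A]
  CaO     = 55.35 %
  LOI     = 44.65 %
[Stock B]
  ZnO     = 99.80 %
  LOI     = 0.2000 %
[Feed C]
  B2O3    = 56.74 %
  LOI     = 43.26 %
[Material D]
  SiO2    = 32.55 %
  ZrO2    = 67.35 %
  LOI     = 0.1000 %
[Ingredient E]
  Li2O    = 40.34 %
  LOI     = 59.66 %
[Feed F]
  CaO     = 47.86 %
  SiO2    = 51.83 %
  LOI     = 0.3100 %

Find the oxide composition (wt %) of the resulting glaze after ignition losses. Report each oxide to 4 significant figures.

In-progress results are printed, rounded to four significant digits, across the worked steps; all internal work keeps full precision in every operation — a single rounding completes each reported figure — derived quantities are re-derived at exact precision (net glass mass, LOI, the six compositions, the yield, the totals) using the weight values at 520.2 g of glass, exactly as shown in problem or answer.
Mass of each oxide from the mix:
  CaO: 43.95·0.5535 + 316.1·0.4786 = 175.6 g
  B2O3: 72.81·0.5674 = 41.31 g
  Li2O: 102.5·0.4034 = 41.35 g
  SiO2: 49.13·0.3255 + 316.1·0.5183 = 179.8 g
  ZnO: 49.07·0.9980 = 48.97 g
  ZrO2: 49.13·0.6735 = 33.09 g
LOI: 43.95·0.4465 + 49.07·0.002000 + 72.81·0.4326 + 49.13·0.001000 + 102.5·0.5966 + 316.1·0.003100 = 113.4 g
batch − LOI leaves glass = 633.6 − 113.4 = 520.2 g (matching Σ of the oxides)
wt % = 100 × oxide mass / glass mass

Glass mass = 520.2 g (batch 633.6 − LOI 113.4).
Composition: CaO 33.76%, B2O3 7.942%, Li2O 7.949%, SiO2 34.57%, ZnO 9.415%, ZrO2 6.361%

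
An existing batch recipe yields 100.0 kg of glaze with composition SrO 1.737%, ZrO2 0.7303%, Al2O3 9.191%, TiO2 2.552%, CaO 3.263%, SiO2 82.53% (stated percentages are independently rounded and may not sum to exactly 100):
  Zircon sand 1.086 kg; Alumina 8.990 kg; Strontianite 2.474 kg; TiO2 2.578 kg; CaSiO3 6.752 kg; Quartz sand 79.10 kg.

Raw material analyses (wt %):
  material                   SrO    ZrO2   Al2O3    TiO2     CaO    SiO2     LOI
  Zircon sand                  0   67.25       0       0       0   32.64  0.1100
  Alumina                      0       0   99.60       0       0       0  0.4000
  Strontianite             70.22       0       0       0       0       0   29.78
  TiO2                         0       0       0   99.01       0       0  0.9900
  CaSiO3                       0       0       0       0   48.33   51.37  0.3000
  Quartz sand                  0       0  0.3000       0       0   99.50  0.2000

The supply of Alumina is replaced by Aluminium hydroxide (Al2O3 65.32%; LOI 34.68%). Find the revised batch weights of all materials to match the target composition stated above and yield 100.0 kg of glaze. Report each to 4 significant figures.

Revised batch per 100.0 kg glaze:
  Zircon sand: 1.086 kg
  Aluminium hydroxide: 13.71 kg
  Strontianite: 2.474 kg
  TiO2: 2.578 kg
  CaSiO3: 6.752 kg
  Quartz sand: 79.10 kg
Total batch = 105.7 kg; LOI loss = 5.697 kg

Full float precision is held through the solve. Working values appear rounded off to 4 significant figures in the printout — each reported figure receives exactly one rounding; the derived quantities are carried using the weight values on 100.0 kg of glass in full precision (LOI, the yield, the six compositions, glass mass, the totals) as they appear in the problem or the answer.
Per-oxide target masses for 100.0 kg glaze:
  SrO: 1.737% × 100.0 = 1.737 kg
  ZrO2: 0.7303% × 100.0 = 0.7303 kg
  Al2O3: 9.191% × 100.0 = 9.191 kg
  TiO2: 2.552% × 100.0 = 2.552 kg
  CaO: 3.263% × 100.0 = 3.263 kg
  SiO2: 82.53% × 100.0 = 82.53 kg
Sums-versus-targets review given the weights on record, per the basis as stated (sum by sum, the targets are met up to rounding of the answer):
  SrO: 2.474·0.7022 = 1.737 kg (target 1.737 kg)
  ZrO2: 1.086·0.6725 = 0.7303 kg (target 0.7303 kg)
  Al2O3: 13.71·0.6532 + 79.10·0.003000 = 9.193 kg (target 9.191 kg)
  TiO2: 2.578·0.9901 = 2.552 kg (target 2.552 kg)
  CaO: 6.752·0.4833 = 3.263 kg (target 3.263 kg)
  SiO2: 1.086·0.3264 + 6.752·0.5137 + 79.10·0.9950 = 82.53 kg (target 82.53 kg)
Glass-mass closure: batch Σ − ignition loss = 100.0 kg (the targets, summed, come to 100.0 kg; with the basis standing at 100.0 kg — gaps are rounding artifacts).
Batch total: Σ batch = 105.7 kg; ignition loss, Σ(batch × LOI) = 5.697 kg; the yield ratio, glass ÷ batch: 94.61%.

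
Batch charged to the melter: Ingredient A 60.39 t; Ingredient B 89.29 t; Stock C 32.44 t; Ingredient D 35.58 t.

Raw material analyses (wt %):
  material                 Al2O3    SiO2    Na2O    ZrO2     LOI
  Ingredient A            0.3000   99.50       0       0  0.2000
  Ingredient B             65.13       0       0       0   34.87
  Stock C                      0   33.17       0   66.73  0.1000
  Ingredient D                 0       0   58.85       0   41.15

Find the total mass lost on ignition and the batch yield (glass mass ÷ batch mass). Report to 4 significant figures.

Working values are displayed rounded to four significant digits between the steps; the working math runs at full precision at each step; each reported figure takes just one rounding — the derived quantities (glass mass, totals, yield, ignition loss, the four compositions) are recomputed in exact precision from the weighed amounts for 171.8 t of glass, as quoted within question or answer.
Each material's LOI contribution:
  Ingredient A: 60.39 × 0.002000 = 0.1208 t
  Ingredient B: 89.29 × 0.3487 = 31.14 t
  Stock C: 32.44 × 0.001000 = 0.03244 t
  Ingredient D: 35.58 × 0.4115 = 14.64 t
Total LOI = 45.93 t
Glass = batch − LOI = 217.7 − 45.93 = 171.8 t

LOI loss = 45.93 t; glass = 171.8 t; yield = 78.90%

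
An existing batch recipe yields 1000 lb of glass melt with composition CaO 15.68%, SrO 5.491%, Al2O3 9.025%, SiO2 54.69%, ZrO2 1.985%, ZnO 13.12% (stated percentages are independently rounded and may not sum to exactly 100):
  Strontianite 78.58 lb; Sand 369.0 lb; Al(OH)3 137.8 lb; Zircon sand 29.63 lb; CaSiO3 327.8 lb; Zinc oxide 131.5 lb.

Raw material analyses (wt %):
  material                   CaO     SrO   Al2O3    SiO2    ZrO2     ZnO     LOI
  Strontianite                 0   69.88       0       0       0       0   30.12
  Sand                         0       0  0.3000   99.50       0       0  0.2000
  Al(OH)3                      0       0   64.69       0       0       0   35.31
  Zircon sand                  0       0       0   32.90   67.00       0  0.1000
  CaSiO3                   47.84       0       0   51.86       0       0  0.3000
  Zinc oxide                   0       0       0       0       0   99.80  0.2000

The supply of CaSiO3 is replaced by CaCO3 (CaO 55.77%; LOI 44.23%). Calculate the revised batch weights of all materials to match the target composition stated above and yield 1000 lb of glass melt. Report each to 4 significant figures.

Revised batch per 1000 lb glass melt:
  Strontianite: 78.58 lb
  Sand: 539.9 lb
  Al(OH)3: 137.0 lb
  Zircon sand: 29.63 lb
  CaCO3: 281.2 lb
  Zinc oxide: 131.5 lb
Total batch = 1198 lb; LOI loss = 197.8 lb

The intermediate values are printed rounded to four significant digits as written — the whole derivation maintains exact precision all the way through. Exactly one rounding lands on each reported figure; derived quantities, including the six compositions, totals, ignition loss, the yield, net glass mass, are re-derived starting from the weights at 1000 lb of glass at exact precision as they appear in either problem or answer.
Oxide mass targets, per 1000 lb glass melt:
  CaO: 15.68% × 1000 = 156.8 lb
  SrO: 5.491% × 1000 = 54.91 lb
  Al2O3: 9.025% × 1000 = 90.25 lb
  SiO2: 54.69% × 1000 = 546.9 lb
  ZrO2: 1.985% × 1000 = 19.85 lb
  ZnO: 13.12% × 1000 = 131.2 lb
Mass-balance tally per oxide using the reported weights, on the stated basis (oxide sums agree with the targets inside rounding margins):
  CaO: 281.2·0.5577 = 156.8 lb (target 156.8 lb)
  SrO: 78.58·0.6988 = 54.91 lb (target 54.91 lb)
  Al2O3: 539.9·0.003000 + 137.0·0.6469 = 90.25 lb (target 90.25 lb)
  SiO2: 539.9·0.9950 + 29.63·0.3290 = 546.9 lb (target 546.9 lb)
  ZrO2: 29.63·0.6700 = 19.85 lb (target 19.85 lb)
  ZnO: 131.5·0.9980 = 131.2 lb (target 131.2 lb)
Mass balance on the glass: total batch − LOI = 1000 lb (targets for the oxides total 999.9 lb; with the basis standing at 1000 lb — a pure rounding effect).
Batch grand total — Σ batch = 1198 lb; loss to ignition Σ batch·LOI = 197.8 lb; yield: glass divided by total = 83.49%.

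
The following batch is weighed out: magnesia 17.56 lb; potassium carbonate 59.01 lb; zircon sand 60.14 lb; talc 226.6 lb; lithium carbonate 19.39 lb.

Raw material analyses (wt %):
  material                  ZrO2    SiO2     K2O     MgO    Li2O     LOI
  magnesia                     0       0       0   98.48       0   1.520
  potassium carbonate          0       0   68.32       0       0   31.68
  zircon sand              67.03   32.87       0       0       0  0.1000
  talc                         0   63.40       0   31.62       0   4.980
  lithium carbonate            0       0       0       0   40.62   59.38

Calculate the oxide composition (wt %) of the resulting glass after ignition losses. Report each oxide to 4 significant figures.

In-progress results are printed, with 4-significant-digit rounding, at each printed step — all internal work keeps full precision end to end. A single rounding yields every reported value — the derived quantities are rebuilt using the weight values per 340.9 lb of glass in full precision (the five compositions, totals, LOI, yield, net glass mass) as quoted within either problem or answer.
Delivered oxide masses:
  ZrO2: 60.14·0.6703 = 40.31 lb
  SiO2: 60.14·0.3287 + 226.6·0.6340 = 163.4 lb
  K2O: 59.01·0.6832 = 40.32 lb
  MgO: 17.56·0.9848 + 226.6·0.3162 = 88.94 lb
  Li2O: 19.39·0.4062 = 7.876 lb
LOI: 17.56·0.01520 + 59.01·0.3168 + 60.14·0.001000 + 226.6·0.04980 + 19.39·0.5938 = 41.82 lb
Resulting glass, batch − LOI: 382.7 − 41.82 = 340.9 lb (the oxide masses sum to this)
oxide / glass × 100 gives the wt %

Glass mass = 340.9 lb (batch 382.7 − LOI 41.82).
Composition: ZrO2 11.83%, SiO2 47.94%, K2O 11.83%, MgO 26.09%, Li2O 2.311%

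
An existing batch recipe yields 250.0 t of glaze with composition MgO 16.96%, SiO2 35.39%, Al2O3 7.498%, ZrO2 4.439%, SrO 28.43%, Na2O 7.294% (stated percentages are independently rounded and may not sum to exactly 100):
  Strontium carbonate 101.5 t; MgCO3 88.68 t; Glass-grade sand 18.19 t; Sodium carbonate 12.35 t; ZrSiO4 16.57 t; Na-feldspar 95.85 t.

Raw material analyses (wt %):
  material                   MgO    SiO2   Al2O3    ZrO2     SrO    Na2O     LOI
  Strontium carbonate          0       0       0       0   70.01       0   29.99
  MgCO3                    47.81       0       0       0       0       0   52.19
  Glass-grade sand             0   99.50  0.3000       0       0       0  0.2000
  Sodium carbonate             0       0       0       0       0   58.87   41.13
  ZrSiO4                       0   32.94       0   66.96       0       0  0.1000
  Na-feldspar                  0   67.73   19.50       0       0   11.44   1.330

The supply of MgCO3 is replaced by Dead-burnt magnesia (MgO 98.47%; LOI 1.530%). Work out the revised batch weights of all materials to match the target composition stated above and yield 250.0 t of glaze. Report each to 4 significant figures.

All internal work maintains full precision all the way through. Working values are displayed rounded to four significant digits between the steps. Exactly one rounding lands on every reported result; all derived quantities, including net glass mass, totals, the yield, the six compositions, ignition loss, are computed from the weighed amounts per 250.0 t of glass in full float precision, as quoted within the question or the answer.
Oxide-by-oxide targets in 250.0 t glaze:
  MgO: 16.96% × 250.0 = 42.40 t
  SiO2: 35.39% × 250.0 = 88.48 t
  Al2O3: 7.498% × 250.0 = 18.74 t
  ZrO2: 4.439% × 250.0 = 11.10 t
  SrO: 28.43% × 250.0 = 71.08 t
  Na2O: 7.294% × 250.0 = 18.24 t
Checking each oxide sum per the reported batch figures, against the basis in use (oxide sums agree with the targets net of answer rounding effects):
  MgO: 43.06·0.9847 = 42.40 t (target 42.40 t)
  SiO2: 18.19·0.9950 + 16.57·0.3294 + 95.85·0.6773 = 88.48 t (target 88.48 t)
  Al2O3: 18.19·0.003000 + 95.85·0.1950 = 18.75 t (target 18.74 t)
  ZrO2: 16.57·0.6696 = 11.10 t (target 11.10 t)
  SrO: 101.5·0.7001 = 71.06 t (target 71.08 t)
  Na2O: 12.35·0.5887 + 95.85·0.1144 = 18.24 t (target 18.24 t)
Glass-mass bookkeeping: total charge less LOI = 250.0 t (the targets, summed, come to 250.0 t; against the stated basis, 250.0 t — differing by rounding only).
Summing the batch: Σ batch = 287.5 t; LOI loss = Σ batch·LOI = 37.51 t; yield = glass ÷ total batch = 86.96%.

Revised batch per 250.0 t glaze:
  Strontium carbonate: 101.5 t
  Dead-burnt magnesia: 43.06 t
  Glass-grade sand: 18.19 t
  Sodium carbonate: 12.35 t
  ZrSiO4: 16.57 t
  Na-feldspar: 95.85 t
Total batch = 287.5 t; LOI loss = 37.51 t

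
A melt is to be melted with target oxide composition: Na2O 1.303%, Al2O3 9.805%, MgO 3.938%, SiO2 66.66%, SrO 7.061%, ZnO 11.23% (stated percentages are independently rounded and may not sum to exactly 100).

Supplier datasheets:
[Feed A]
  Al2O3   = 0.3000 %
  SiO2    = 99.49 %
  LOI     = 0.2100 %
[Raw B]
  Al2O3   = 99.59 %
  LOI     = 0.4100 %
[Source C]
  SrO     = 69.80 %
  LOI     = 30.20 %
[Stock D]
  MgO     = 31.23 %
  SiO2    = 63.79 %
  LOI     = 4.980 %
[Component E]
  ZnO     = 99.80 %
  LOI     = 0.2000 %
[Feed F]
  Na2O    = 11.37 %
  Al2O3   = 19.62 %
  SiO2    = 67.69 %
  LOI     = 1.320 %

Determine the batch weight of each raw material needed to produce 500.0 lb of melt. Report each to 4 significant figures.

Batch per 500.0 lb melt:
  Feed A: 255.6 lb
  Raw B: 37.17 lb
  Source C: 50.58 lb
  Stock D: 63.05 lb
  Component E: 56.26 lb
  Feed F: 57.30 lb
Total batch = 520.0 lb; LOI loss = 19.97 lb; yield = 96.16%

Values along the way are displayed (rounded to four significant digits) between the steps; the working math keeps exact precision through the solve — a single rounding finalizes every reported number; all derived quantities are carried in exact precision (LOI, yield, totals, six oxide percentages, glass mass) from the weighed amounts on 500.0 lb of glass, as written in the question or the answer.
The oxide mass targets at 500.0 lb melt:
  Na2O: 1.303% × 500.0 = 6.515 lb
  Al2O3: 9.805% × 500.0 = 49.02 lb
  MgO: 3.938% × 500.0 = 19.69 lb
  SiO2: 66.66% × 500.0 = 333.3 lb
  SrO: 7.061% × 500.0 = 35.30 lb
  ZnO: 11.23% × 500.0 = 56.15 lb
Oxide-by-oxide audit applying the batch weights above, at the basis given (each sum matches its target mass given rounding of the digits):
  Na2O: 57.30·0.1137 = 6.515 lb (target 6.515 lb)
  Al2O3: 255.6·0.003000 + 37.17·0.9959 + 57.30·0.1962 = 49.03 lb (target 49.02 lb)
  MgO: 63.05·0.3123 = 19.69 lb (target 19.69 lb)
  SiO2: 255.6·0.9949 + 63.05·0.6379 + 57.30·0.6769 = 333.3 lb (target 333.3 lb)
  SrO: 50.58·0.6980 = 35.30 lb (target 35.30 lb)
  ZnO: 56.26·0.9980 = 56.15 lb (target 56.15 lb)
Glass mass check: batch Σ − ignition loss = 500.0 lb (the targets, summed, come to 500.0 lb; against the stated basis, 500.0 lb — gaps are rounding artifacts).
Summing the batch: Σ batch = 520.0 lb; loss to ignition Σ batch·LOI = 19.97 lb; the yield ratio, glass ÷ batch: 96.16%.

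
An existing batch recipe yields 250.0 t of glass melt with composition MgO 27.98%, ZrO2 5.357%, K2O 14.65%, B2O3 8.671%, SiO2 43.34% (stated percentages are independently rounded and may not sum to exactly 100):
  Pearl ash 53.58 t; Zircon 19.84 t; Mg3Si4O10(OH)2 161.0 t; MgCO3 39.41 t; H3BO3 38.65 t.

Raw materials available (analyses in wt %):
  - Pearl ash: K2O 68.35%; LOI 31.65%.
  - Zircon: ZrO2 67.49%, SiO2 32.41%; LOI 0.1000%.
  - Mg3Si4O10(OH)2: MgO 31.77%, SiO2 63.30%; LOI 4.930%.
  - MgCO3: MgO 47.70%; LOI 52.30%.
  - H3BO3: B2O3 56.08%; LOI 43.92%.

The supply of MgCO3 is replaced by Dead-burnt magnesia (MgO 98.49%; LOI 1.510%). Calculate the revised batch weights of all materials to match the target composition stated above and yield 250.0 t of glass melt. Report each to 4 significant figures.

Revised batch per 250.0 t glass melt:
  Pearl ash: 53.58 t
  Zircon: 19.84 t
  Mg3Si4O10(OH)2: 161.0 t
  Dead-burnt magnesia: 19.09 t
  H3BO3: 38.65 t
Total batch = 292.2 t; LOI loss = 42.18 t

The intermediate values are printed (rounded to 4 significant digits) across the worked steps — all arithmetic carries full precision from first step to last — every reported value is rounded once only; derived quantities (the yield, totals, net glass mass, the five compositions, LOI) are re-derived at exact precision using the weight values for 250.0 t of glass as set out in the problem or the answer.
Per-oxide target masses for 250.0 t glass melt:
  MgO: 27.98% × 250.0 = 69.95 t
  ZrO2: 5.357% × 250.0 = 13.39 t
  K2O: 14.65% × 250.0 = 36.62 t
  B2O3: 8.671% × 250.0 = 21.68 t
  SiO2: 43.34% × 250.0 = 108.4 t
Sums-versus-targets review applying the batch weights above, relative to the basis at hand (every target is met by its sum up to rounding of the answer):
  MgO: 161.0·0.3177 + 19.09·0.9849 = 69.95 t (target 69.95 t)
  ZrO2: 19.84·0.6749 = 13.39 t (target 13.39 t)
  K2O: 53.58·0.6835 = 36.62 t (target 36.62 t)
  B2O3: 38.65·0.5608 = 21.67 t (target 21.68 t)
  SiO2: 19.84·0.3241 + 161.0·0.6330 = 108.3 t (target 108.4 t)
Auditing the glass mass value: Σ batch − LOI loss = 250.0 t (targets for the oxides total 250.0 t; with the basis standing at 250.0 t — gaps are rounding artifacts).
Whole-batch sum: Σ batch = 292.2 t; LOI loss = Σ batch·LOI = 42.18 t; glass ÷ batch gives a yield of 85.56%.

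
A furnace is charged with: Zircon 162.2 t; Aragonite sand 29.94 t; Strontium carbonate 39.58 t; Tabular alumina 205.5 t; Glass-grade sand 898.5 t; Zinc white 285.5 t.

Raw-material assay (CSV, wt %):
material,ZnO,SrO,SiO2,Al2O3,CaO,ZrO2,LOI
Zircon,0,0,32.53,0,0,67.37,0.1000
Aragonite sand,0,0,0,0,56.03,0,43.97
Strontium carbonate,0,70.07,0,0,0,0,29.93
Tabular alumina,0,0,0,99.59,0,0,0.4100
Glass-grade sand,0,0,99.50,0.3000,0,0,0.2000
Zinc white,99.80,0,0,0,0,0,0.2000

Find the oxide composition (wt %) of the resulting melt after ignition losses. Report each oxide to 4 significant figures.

Glass mass = 1593 t (batch 1621 − LOI 28.38).
Composition: ZnO 17.89%, SrO 1.741%, SiO2 59.44%, Al2O3 13.02%, CaO 1.053%, ZrO2 6.860%

The whole derivation runs at full float precision at every stage; intermediates are displayed with 4-significant-figure rounding in the printout. Each reported figure is rounded once only. The derived quantities are re-derived starting from the weights at 1593 t of glass in full precision (the totals, glass mass, ignition loss, the six compositions, yield) precisely as stated by the problem or the answer.
Delivered oxide masses:
  ZnO: 285.5·0.9980 = 284.9 t
  SrO: 39.58·0.7007 = 27.73 t
  SiO2: 162.2·0.3253 + 898.5·0.9950 = 946.8 t
  Al2O3: 205.5·0.9959 + 898.5·0.003000 = 207.4 t
  CaO: 29.94·0.5603 = 16.78 t
  ZrO2: 162.2·0.6737 = 109.3 t
LOI: 162.2·0.001000 + 29.94·0.4397 + 39.58·0.2993 + 205.5·0.004100 + 898.5·0.002000 + 285.5·0.002000 = 28.38 t
Glass = total batch minus LOI = 1621 − 28.38 = 1593 t (= Σ oxide masses)
percent share: oxide ÷ glass, ×100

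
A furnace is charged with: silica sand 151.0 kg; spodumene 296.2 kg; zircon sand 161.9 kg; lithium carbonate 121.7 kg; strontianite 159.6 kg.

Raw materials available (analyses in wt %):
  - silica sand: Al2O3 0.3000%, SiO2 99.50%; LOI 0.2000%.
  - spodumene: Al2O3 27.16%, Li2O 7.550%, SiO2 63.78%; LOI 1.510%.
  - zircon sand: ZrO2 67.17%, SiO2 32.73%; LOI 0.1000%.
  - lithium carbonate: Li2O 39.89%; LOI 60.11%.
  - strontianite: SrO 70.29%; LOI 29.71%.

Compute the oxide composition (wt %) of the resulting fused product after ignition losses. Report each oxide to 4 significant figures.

Glass mass = 764.9 kg (batch 890.4 − LOI 125.5).
Composition: Al2O3 10.58%, ZrO2 14.22%, Li2O 9.270%, SrO 14.67%, SiO2 51.27%

In-progress results are printed, rounded to four significant figures, within the worked lines — the whole derivation holds exact precision from start to finish. A single rounding produces every reported result. The derived quantities (net glass mass, the yield, totals, the five compositions, ignition loss) are carried using the weight values on 764.9 kg of glass at exact precision, exactly as shown in the question or the answer.
Oxide-by-oxide delivered mass:
  Al2O3: 151.0·0.003000 + 296.2·0.2716 = 80.90 kg
  ZrO2: 161.9·0.6717 = 108.7 kg
  Li2O: 296.2·0.07550 + 121.7·0.3989 = 70.91 kg
  SrO: 159.6·0.7029 = 112.2 kg
  SiO2: 151.0·0.9950 + 296.2·0.6378 + 161.9·0.3273 = 392.2 kg
LOI: 151.0·0.002000 + 296.2·0.01510 + 161.9·0.001000 + 121.7·0.6011 + 159.6·0.2971 = 125.5 kg
Resulting glass, batch − LOI: 890.4 − 125.5 = 764.9 kg (matching Σ of the oxides)
percent by weight: oxide/glass ×100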